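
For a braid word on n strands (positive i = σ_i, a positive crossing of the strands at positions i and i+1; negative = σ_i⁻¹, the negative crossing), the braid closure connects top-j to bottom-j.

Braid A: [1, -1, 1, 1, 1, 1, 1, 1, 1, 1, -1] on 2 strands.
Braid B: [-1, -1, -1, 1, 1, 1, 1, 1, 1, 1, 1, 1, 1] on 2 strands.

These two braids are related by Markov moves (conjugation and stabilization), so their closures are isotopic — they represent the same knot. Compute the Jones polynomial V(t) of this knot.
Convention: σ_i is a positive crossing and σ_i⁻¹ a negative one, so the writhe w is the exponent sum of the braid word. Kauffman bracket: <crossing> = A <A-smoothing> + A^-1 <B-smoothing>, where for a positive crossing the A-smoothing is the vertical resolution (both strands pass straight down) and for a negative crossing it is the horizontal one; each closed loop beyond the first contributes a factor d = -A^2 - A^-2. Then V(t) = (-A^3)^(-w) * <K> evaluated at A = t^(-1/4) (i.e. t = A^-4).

Markov-equivalent braids have isotopic closures, hence identical knot invariants. Strip the Markov moves from each word to reach a common short braid β, then compute V(t) once on β.
Braid A: s1 s1^-1 s1 s1 s1 s1 s1 s1 s1 s1 s1^-1 on 2 strands reduces by inverse Markov moves (closure unchanged at each step):
  Deconjugate: the word is γ·β·γ⁻¹ with γ = s1 s1^-1 (prefix) and γ⁻¹ = s1 s1^-1 (suffix); strip both.
Reduced to β = s1 s1 s1 s1 s1 s1 s1 on 2 strands, 7 crossings.
Braid B: s1^-1 s1^-1 s1^-1 s1 s1 s1 s1 s1 s1 s1 s1 s1 s1 on 2 strands reduces by inverse Markov moves (closure unchanged at each step):
  Deconjugate: the word is γ·β·γ⁻¹ with γ = s1^-1 (prefix) and γ⁻¹ = s1 (suffix); strip both.
  Deconjugate: the word is γ·β·γ⁻¹ with γ = s1^-1 s1^-1 (prefix) and γ⁻¹ = s1 s1 (suffix); strip both.
Reduced to β = s1 s1 s1 s1 s1 s1 s1 on 2 strands, 7 crossings.
Both give the same β = s1 s1 s1 s1 s1 s1 s1 on 2 strands, so one state sum suffices:
Braid: s1 s1 s1 s1 s1 s1 s1 on 2 strands, 7 crossings.
Writhe w = (#positive) - (#negative) = 7 - 0 = 7.
Computing the Kauffman bracket via state sum. There are 2^7 = 128 states.
Each crossing splits two ways (0=vertical, 1=horizontal). The state's weight is A^(#A-smoothings - #B-smoothings) * d^(loops - 1).
Tabulate the states by total A-exponent and number of loops L (A-exp: L × count):
  A^7: L=2 ×1
  A^5: L=1 ×7
  A^3: L=2 ×21
  A^1: L=3 ×35
  A^-1: L=4 ×35
  A^-3: L=5 ×21
  A^-5: L=6 ×7
  A^-7: L=7 ×1
Each group contributes A^e * Σ count * d^(L-1):
Powers of d = -A^2 - A^-2: d^2 = A^4 + 2 + A^-4; d^3 = -A^6 - 3*A^2 - 3*A^-2 - A^-6; d^4 = A^8 + 4*A^4 + 6 + 4*A^-4 + A^-8; d^5 = -A^10 - 5*A^6 - 10*A^2 - 10*A^-2 - 5*A^-6 - A^-10; d^6 = A^12 + 6*A^8 + 15*A^4 + 20 + 15*A^-4 + 6*A^-8 + A^-12.
  A^7 * (d) = -A^9 - A^5
  A^5 * (7) = 7*A^5
  A^3 * (21*d) = -21*A^5 - 21*A
  A^1 * (35*d^2) = 35*A^5 + 70*A + 35*A^-3
  A^-1 * (35*d^3) = -35*A^5 - 105*A - 105*A^-3 - 35*A^-7
  A^-3 * (21*d^4) = 21*A^5 + 84*A + 126*A^-3 + 84*A^-7 + 21*A^-11
  A^-5 * (7*d^5) = -7*A^5 - 35*A - 70*A^-3 - 70*A^-7 - 35*A^-11 - 7*A^-15
  A^-7 * (d^6) = A^5 + 6*A + 15*A^-3 + 20*A^-7 + 15*A^-11 + 6*A^-15 + A^-19
Summing the groups: <K> = -A^9 - A + A^-3 - A^-7 + A^-11 - A^-15 + A^-19
Normalise by the writhe: (-A^3)^(-w) = (-A^3)^(-7) = -A^-21, so f(A) = -A^-21 * <K> = A^-12 + A^-20 - A^-24 + A^-28 - A^-32 + A^-36 - A^-40.
Substitute A = t^(-1/4), i.e. A^e → t^(-e/4): V(t) = -t^10 + t^9 - t^8 + t^7 - t^6 + t^5 + t^3

Answer: -t^10 + t^9 - t^8 + t^7 - t^6 + t^5 + t^3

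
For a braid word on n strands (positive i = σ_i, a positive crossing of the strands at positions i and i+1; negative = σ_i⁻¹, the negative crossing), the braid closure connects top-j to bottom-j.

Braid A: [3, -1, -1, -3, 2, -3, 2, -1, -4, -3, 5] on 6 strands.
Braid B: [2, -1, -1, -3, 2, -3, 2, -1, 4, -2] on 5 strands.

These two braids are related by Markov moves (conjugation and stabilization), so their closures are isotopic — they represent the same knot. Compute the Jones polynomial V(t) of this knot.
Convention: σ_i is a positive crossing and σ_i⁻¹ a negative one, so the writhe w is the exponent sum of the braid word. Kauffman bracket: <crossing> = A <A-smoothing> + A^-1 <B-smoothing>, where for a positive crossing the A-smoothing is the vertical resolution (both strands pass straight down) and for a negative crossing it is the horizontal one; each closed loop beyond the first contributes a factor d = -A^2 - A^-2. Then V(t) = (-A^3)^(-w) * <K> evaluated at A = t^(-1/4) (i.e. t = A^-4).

t - 1 + 2*t^-1 - 3*t^-2 + 3*t^-3 - 2*t^-4 + 2*t^-5 - t^-6

Derivation:
Markov-equivalent braids have isotopic closures, hence identical knot invariants. Strip the Markov moves from each word to reach a common short braid β, then compute V(t) once on β.
Braid A: s3 s1^-1 s1^-1 s3^-1 s2 s3^-1 s2 s1^-1 s4^-1 s3^-1 s5 on 6 strands reduces by inverse Markov moves (closure unchanged at each step):
  Destabilize: the word has the form β·s5 where s5 occurs only as the final letter (β ∈ B_5); drop it and the last strand → 5 strands.
  Deconjugate: the word is γ·β·γ⁻¹ with γ = s3 (prefix) and γ⁻¹ = s3^-1 (suffix); strip both.
  Destabilize: the word has the form β·s4^-1 where s4^-1 occurs only as the final letter (β ∈ B_4); drop it and the last strand → 4 strands.
Reduced to β = s1^-1 s1^-1 s3^-1 s2 s3^-1 s2 s1^-1 on 4 strands, 7 crossings.
Braid B: s2 s1^-1 s1^-1 s3^-1 s2 s3^-1 s2 s1^-1 s4 s2^-1 on 5 strands reduces by inverse Markov moves (closure unchanged at each step):
  Deconjugate: the word is γ·β·γ⁻¹ with γ = s2 (prefix) and γ⁻¹ = s2^-1 (suffix); strip both.
  Destabilize: the word has the form β·s4 where s4 occurs only as the final letter (β ∈ B_4); drop it and the last strand → 4 strands.
Reduced to β = s1^-1 s1^-1 s3^-1 s2 s3^-1 s2 s1^-1 on 4 strands, 7 crossings.
Both give the same β = s1^-1 s1^-1 s3^-1 s2 s3^-1 s2 s1^-1 on 4 strands, so one state sum suffices:
Braid: s1^-1 s1^-1 s3^-1 s2 s3^-1 s2 s1^-1 on 4 strands, 7 crossings.
Writhe w = (#positive) - (#negative) = 2 - 5 = -3.
State-sum expansion of <K>. There are 2^7 = 128 states.
Smooth each crossing (0=||, 1=⌣⌢); contribution A^(Σ sign_k(1-2s_k)) * d^(L-1).
Tabulate the states by total A-exponent and number of loops L (A-exp: L × count):
  A^7: L=5 ×1
  A^5: L=4 ×7
  A^3: L=3 ×20, L=5 ×1
  A^1: L=2 ×27, L=4 ×8
  A^-1: L=1 ×15, L=3 ×19, L=5 ×1
  A^-3: L=2 ×17, L=4 ×4
  A^-5: L=3 ×7
  A^-7: L=4 ×1
Each group contributes A^e * Σ count * d^(L-1):
Powers of d = -A^2 - A^-2: d^2 = A^4 + 2 + A^-4; d^3 = -A^6 - 3*A^2 - 3*A^-2 - A^-6; d^4 = A^8 + 4*A^4 + 6 + 4*A^-4 + A^-8.
  A^7 * (d^4) = A^15 + 4*A^11 + 6*A^7 + 4*A^3 + A^-1
  A^5 * (7*d^3) = -7*A^11 - 21*A^7 - 21*A^3 - 7*A^-1
  A^3 * (20*d^2 + d^4) = A^11 + 24*A^7 + 46*A^3 + 24*A^-1 + A^-5
  A^1 * (27*d + 8*d^3) = -8*A^7 - 51*A^3 - 51*A^-1 - 8*A^-5
  A^-1 * (15 + 19*d^2 + d^4) = A^7 + 23*A^3 + 59*A^-1 + 23*A^-5 + A^-9
  A^-3 * (17*d + 4*d^3) = -4*A^3 - 29*A^-1 - 29*A^-5 - 4*A^-9
  A^-5 * (7*d^2) = 7*A^-1 + 14*A^-5 + 7*A^-9
  A^-7 * (d^3) = -A^-1 - 3*A^-5 - 3*A^-9 - A^-13
Summing the groups: <K> = A^15 - 2*A^11 + 2*A^7 - 3*A^3 + 3*A^-1 - 2*A^-5 + A^-9 - A^-13
Normalise by the writhe: (-A^3)^(-w) = (-A^3)^(3) = -A^9, so f(A) = -A^9 * <K> = -A^24 + 2*A^20 - 2*A^16 + 3*A^12 - 3*A^8 + 2*A^4 - 1 + A^-4.
Substitute A = t^(-1/4), i.e. A^e → t^(-e/4): V(t) = t - 1 + 2*t^-1 - 3*t^-2 + 3*t^-3 - 2*t^-4 + 2*t^-5 - t^-6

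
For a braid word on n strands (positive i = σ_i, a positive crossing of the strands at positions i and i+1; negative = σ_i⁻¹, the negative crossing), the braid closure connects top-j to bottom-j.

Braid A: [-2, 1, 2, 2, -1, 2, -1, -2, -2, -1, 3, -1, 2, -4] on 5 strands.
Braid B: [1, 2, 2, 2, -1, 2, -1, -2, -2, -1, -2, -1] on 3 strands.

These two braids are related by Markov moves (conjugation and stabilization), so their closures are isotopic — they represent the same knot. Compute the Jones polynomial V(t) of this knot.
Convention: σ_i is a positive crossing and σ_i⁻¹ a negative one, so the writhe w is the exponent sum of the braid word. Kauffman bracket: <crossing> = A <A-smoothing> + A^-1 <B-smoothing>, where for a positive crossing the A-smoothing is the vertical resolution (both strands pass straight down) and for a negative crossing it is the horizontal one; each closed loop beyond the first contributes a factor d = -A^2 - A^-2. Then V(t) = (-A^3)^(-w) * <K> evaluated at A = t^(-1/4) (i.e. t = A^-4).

-t + 2 - t^-1 + 2*t^-2 - t^-3 + t^-4 - t^-5

Derivation:
Markov-equivalent braids have isotopic closures, hence identical knot invariants. Strip the Markov moves from each word to reach a common short braid β, then compute V(t) once on β.
Braid A: s2^-1 s1 s2 s2 s1^-1 s2 s1^-1 s2^-1 s2^-1 s1^-1 s3 s1^-1 s2 s4^-1 on 5 strands reduces by inverse Markov moves (closure unchanged at each step):
  Destabilize: the word has the form β·s4^-1 where s4^-1 occurs only as the final letter (β ∈ B_4); drop it and the last strand → 4 strands.
  Deconjugate: the word is γ·β·γ⁻¹ with γ = s2^-1 s1 (prefix) and γ⁻¹ = s1^-1 s2 (suffix); strip both.
  Destabilize: the word has the form β·s3 where s3 occurs only as the final letter (β ∈ B_3); drop it and the last strand → 3 strands.
Reduced to β = s2 s2 s1^-1 s2 s1^-1 s2^-1 s2^-1 s1^-1 on 3 strands, 8 crossings.
Braid B: s1 s2 s2 s2 s1^-1 s2 s1^-1 s2^-1 s2^-1 s1^-1 s2^-1 s1^-1 on 3 strands reduces by inverse Markov moves (closure unchanged at each step):
  Deconjugate: the word is γ·β·γ⁻¹ with γ = s1 s2 (prefix) and γ⁻¹ = s2^-1 s1^-1 (suffix); strip both.
Reduced to β = s2 s2 s1^-1 s2 s1^-1 s2^-1 s2^-1 s1^-1 on 3 strands, 8 crossings.
Both give the same β = s2 s2 s1^-1 s2 s1^-1 s2^-1 s2^-1 s1^-1 on 3 strands, so one state sum suffices:
Braid: s2 s2 s1^-1 s2 s1^-1 s2^-1 s2^-1 s1^-1 on 3 strands, 8 crossings.
Writhe w = (#positive) - (#negative) = 3 - 5 = -2.
Computing the Kauffman bracket via state sum. There are 2^8 = 256 states.
Each crossing splits two ways (0=vertical, 1=horizontal). The state's weight is A^(#A-smoothings - #B-smoothings) * d^(loops - 1).
Tabulate the states by total A-exponent and number of loops L (A-exp: L × count):
  A^8: L=4 ×1
  A^6: L=3 ×8
  A^4: L=2 ×23, L=4 ×5
  A^2: L=1 ×22, L=3 ×33, L=5 ×1
  A^0: L=2 ×52, L=4 ×18
  A^-2: L=1 ×13, L=3 ×37, L=5 ×6
  A^-4: L=2 ×14, L=4 ×13, L=6 ×1
  A^-6: L=3 ×6, L=5 ×2
  A^-8: L=4 ×1
Each group contributes A^e * Σ count * d^(L-1):
Powers of d = -A^2 - A^-2: d^2 = A^4 + 2 + A^-4; d^3 = -A^6 - 3*A^2 - 3*A^-2 - A^-6; d^4 = A^8 + 4*A^4 + 6 + 4*A^-4 + A^-8; d^5 = -A^10 - 5*A^6 - 10*A^2 - 10*A^-2 - 5*A^-6 - A^-10.
  A^8 * (d^3) = -A^14 - 3*A^10 - 3*A^6 - A^2
  A^6 * (8*d^2) = 8*A^10 + 16*A^6 + 8*A^2
  A^4 * (23*d + 5*d^3) = -5*A^10 - 38*A^6 - 38*A^2 - 5*A^-2
  A^2 * (22 + 33*d^2 + d^4) = A^10 + 37*A^6 + 94*A^2 + 37*A^-2 + A^-6
  A^0 * (52*d + 18*d^3) = -18*A^6 - 106*A^2 - 106*A^-2 - 18*A^-6
  A^-2 * (13 + 37*d^2 + 6*d^4) = 6*A^6 + 61*A^2 + 123*A^-2 + 61*A^-6 + 6*A^-10
  A^-4 * (14*d + 13*d^3 + d^5) = -A^6 - 18*A^2 - 63*A^-2 - 63*A^-6 - 18*A^-10 - A^-14
  A^-6 * (6*d^2 + 2*d^4) = 2*A^2 + 14*A^-2 + 24*A^-6 + 14*A^-10 + 2*A^-14
  A^-8 * (d^3) = -A^-2 - 3*A^-6 - 3*A^-10 - A^-14
Summing the groups: <K> = -A^14 + A^10 - A^6 + 2*A^2 - A^-2 + 2*A^-6 - A^-10
Normalise by the writhe: (-A^3)^(-w) = (-A^3)^(2) = A^6, so f(A) = A^6 * <K> = -A^20 + A^16 - A^12 + 2*A^8 - A^4 + 2 - A^-4.
Substitute A = t^(-1/4), i.e. A^e → t^(-e/4): V(t) = -t + 2 - t^-1 + 2*t^-2 - t^-3 + t^-4 - t^-5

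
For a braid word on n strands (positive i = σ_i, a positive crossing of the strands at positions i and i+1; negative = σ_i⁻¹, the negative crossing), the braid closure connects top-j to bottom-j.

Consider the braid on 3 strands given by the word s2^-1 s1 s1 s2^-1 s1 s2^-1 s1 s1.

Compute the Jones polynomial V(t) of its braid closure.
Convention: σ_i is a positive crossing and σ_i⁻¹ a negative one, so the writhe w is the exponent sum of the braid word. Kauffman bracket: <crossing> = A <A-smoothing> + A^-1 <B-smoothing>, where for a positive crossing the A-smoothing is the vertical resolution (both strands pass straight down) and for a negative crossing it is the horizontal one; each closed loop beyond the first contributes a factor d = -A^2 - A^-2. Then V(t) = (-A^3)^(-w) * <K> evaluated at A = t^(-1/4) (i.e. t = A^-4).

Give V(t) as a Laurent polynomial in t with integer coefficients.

Braid: s2^-1 s1 s1 s2^-1 s1 s2^-1 s1 s1 on 3 strands, 8 crossings.
Writhe w = (#positive) - (#negative) = 5 - 3 = 2.
Enumerate smoothing states for the bracket polynomial. There are 2^8 = 256 states.
Smooth each crossing (0=||, 1=⌣⌢); contribution A^(Σ sign_k(1-2s_k)) * d^(L-1).
Tabulate the states by total A-exponent and number of loops L (A-exp: L × count):
  A^8: L=4 ×1
  A^6: L=3 ×8
  A^4: L=2 ×26, L=4 ×2
  A^2: L=1 ×35, L=3 ×21
  A^0: L=2 ×63, L=4 ×7
  A^-2: L=3 ×55, L=5 ×1
  A^-4: L=4 ×28
  A^-6: L=5 ×8
  A^-8: L=6 ×1
Each group contributes A^e * Σ count * d^(L-1):
Powers of d = -A^2 - A^-2: d^2 = A^4 + 2 + A^-4; d^3 = -A^6 - 3*A^2 - 3*A^-2 - A^-6; d^4 = A^8 + 4*A^4 + 6 + 4*A^-4 + A^-8; d^5 = -A^10 - 5*A^6 - 10*A^2 - 10*A^-2 - 5*A^-6 - A^-10.
  A^8 * (d^3) = -A^14 - 3*A^10 - 3*A^6 - A^2
  A^6 * (8*d^2) = 8*A^10 + 16*A^6 + 8*A^2
  A^4 * (26*d + 2*d^3) = -2*A^10 - 32*A^6 - 32*A^2 - 2*A^-2
  A^2 * (35 + 21*d^2) = 21*A^6 + 77*A^2 + 21*A^-2
  A^0 * (63*d + 7*d^3) = -7*A^6 - 84*A^2 - 84*A^-2 - 7*A^-6
  A^-2 * (55*d^2 + d^4) = A^6 + 59*A^2 + 116*A^-2 + 59*A^-6 + A^-10
  A^-4 * (28*d^3) = -28*A^2 - 84*A^-2 - 84*A^-6 - 28*A^-10
  A^-6 * (8*d^4) = 8*A^2 + 32*A^-2 + 48*A^-6 + 32*A^-10 + 8*A^-14
  A^-8 * (d^5) = -A^2 - 5*A^-2 - 10*A^-6 - 10*A^-10 - 5*A^-14 - A^-18
Summing the groups: <K> = -A^14 + 3*A^10 - 4*A^6 + 6*A^2 - 6*A^-2 + 6*A^-6 - 5*A^-10 + 3*A^-14 - A^-18
Normalise by the writhe: (-A^3)^(-w) = (-A^3)^(-2) = A^-6, so f(A) = A^-6 * <K> = -A^8 + 3*A^4 - 4 + 6*A^-4 - 6*A^-8 + 6*A^-12 - 5*A^-16 + 3*A^-20 - A^-24.
Substitute A = t^(-1/4), i.e. A^e → t^(-e/4): V(t) = -t^6 + 3*t^5 - 5*t^4 + 6*t^3 - 6*t^2 + 6*t - 4 + 3*t^-1 - t^-2

Answer: -t^6 + 3*t^5 - 5*t^4 + 6*t^3 - 6*t^2 + 6*t - 4 + 3*t^-1 - t^-2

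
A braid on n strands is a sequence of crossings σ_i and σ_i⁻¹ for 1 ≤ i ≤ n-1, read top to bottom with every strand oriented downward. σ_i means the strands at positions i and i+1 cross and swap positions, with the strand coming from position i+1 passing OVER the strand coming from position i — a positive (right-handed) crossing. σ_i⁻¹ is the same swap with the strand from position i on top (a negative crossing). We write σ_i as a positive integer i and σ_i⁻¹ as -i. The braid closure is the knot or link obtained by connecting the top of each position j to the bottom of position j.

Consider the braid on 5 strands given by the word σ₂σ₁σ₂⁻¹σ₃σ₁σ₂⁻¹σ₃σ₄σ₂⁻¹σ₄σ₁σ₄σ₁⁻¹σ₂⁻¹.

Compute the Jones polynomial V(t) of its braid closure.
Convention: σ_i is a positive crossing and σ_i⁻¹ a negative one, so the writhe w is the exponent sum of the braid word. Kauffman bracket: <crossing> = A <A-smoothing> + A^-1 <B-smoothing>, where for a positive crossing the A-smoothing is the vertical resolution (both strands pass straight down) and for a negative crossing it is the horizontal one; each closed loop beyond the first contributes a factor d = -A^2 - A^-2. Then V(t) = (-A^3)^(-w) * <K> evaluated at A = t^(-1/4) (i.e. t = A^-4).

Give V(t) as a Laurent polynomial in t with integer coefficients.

-t^8 + 3*t^7 - 5*t^6 + 8*t^5 - 10*t^4 + 10*t^3 - 10*t^2 + 8*t - 4 + 3*t^-1 - t^-2

Derivation:
The presented braid s2 s1 s2^-1 s3 s1 s2^-1 s3 s4 s2^-1 s4 s1 s4 s1^-1 s2^-1 on 5 strands reduces by inverse Markov moves (closure unchanged at each step):
  Deconjugate: the word is γ·β·γ⁻¹ with γ = s2 (prefix) and γ⁻¹ = s2^-1 (suffix); strip both.
  Deconjugate: the word is γ·β·γ⁻¹ with γ = s1 (prefix) and γ⁻¹ = s1^-1 (suffix); strip both.
Reduced to β = s2^-1 s3 s1 s2^-1 s3 s4 s2^-1 s4 s1 s4 on 5 strands, 10 crossings.
Compute on β:
Braid: s2^-1 s3 s1 s2^-1 s3 s4 s2^-1 s4 s1 s4 on 5 strands, 10 crossings.
Writhe w = (#positive) - (#negative) = 7 - 3 = 4.
Computing the Kauffman bracket via state sum. There are 2^10 = 1024 states.
Each crossing splits two ways (0=vertical, 1=horizontal). The state's weight is A^(#A-smoothings - #B-smoothings) * d^(loops - 1).
Tabulate the states by total A-exponent and number of loops L (A-exp: L × count):
  A^10: L=6 ×1
  A^8: L=5 ×10
  A^6: L=4 ×42, L=6 ×3
  A^4: L=3 ×95, L=5 ×24, L=7 ×1
  A^2: L=2 ×117, L=4 ×86, L=6 ×7
  A^0: L=1 ×63, L=3 ×157, L=5 ×32
  A^-2: L=2 ×120, L=4 ×87, L=6 ×3
  A^-4: L=3 ×99, L=5 ×21
  A^-6: L=4 ×43, L=6 ×2
  A^-8: L=5 ×10
  A^-10: L=6 ×1
Each group contributes A^e * Σ count * d^(L-1):
Powers of d = -A^2 - A^-2: d^2 = A^4 + 2 + A^-4; d^3 = -A^6 - 3*A^2 - 3*A^-2 - A^-6; d^4 = A^8 + 4*A^4 + 6 + 4*A^-4 + A^-8; d^5 = -A^10 - 5*A^6 - 10*A^2 - 10*A^-2 - 5*A^-6 - A^-10; d^6 = A^12 + 6*A^8 + 15*A^4 + 20 + 15*A^-4 + 6*A^-8 + A^-12.
  A^10 * (d^5) = -A^20 - 5*A^16 - 10*A^12 - 10*A^8 - 5*A^4 - 1
  A^8 * (10*d^4) = 10*A^16 + 40*A^12 + 60*A^8 + 40*A^4 + 10
  A^6 * (42*d^3 + 3*d^5) = -3*A^16 - 57*A^12 - 156*A^8 - 156*A^4 - 57 - 3*A^-4
  A^4 * (95*d^2 + 24*d^4 + d^6) = A^16 + 30*A^12 + 206*A^8 + 354*A^4 + 206 + 30*A^-4 + A^-8
  A^2 * (117*d + 86*d^3 + 7*d^5) = -7*A^12 - 121*A^8 - 445*A^4 - 445 - 121*A^-4 - 7*A^-8
  A^0 * (63 + 157*d^2 + 32*d^4) = 32*A^8 + 285*A^4 + 569 + 285*A^-4 + 32*A^-8
  A^-2 * (120*d + 87*d^3 + 3*d^5) = -3*A^8 - 102*A^4 - 411 - 411*A^-4 - 102*A^-8 - 3*A^-12
  A^-4 * (99*d^2 + 21*d^4) = 21*A^4 + 183 + 324*A^-4 + 183*A^-8 + 21*A^-12
  A^-6 * (43*d^3 + 2*d^5) = -2*A^4 - 53 - 149*A^-4 - 149*A^-8 - 53*A^-12 - 2*A^-16
  A^-8 * (10*d^4) = 10 + 40*A^-4 + 60*A^-8 + 40*A^-12 + 10*A^-16
  A^-10 * (d^5) = -1 - 5*A^-4 - 10*A^-8 - 10*A^-12 - 5*A^-16 - A^-20
Summing the groups: <K> = -A^20 + 3*A^16 - 4*A^12 + 8*A^8 - 10*A^4 + 10 - 10*A^-4 + 8*A^-8 - 5*A^-12 + 3*A^-16 - A^-20
Normalise by the writhe: (-A^3)^(-w) = (-A^3)^(-4) = A^-12, so f(A) = A^-12 * <K> = -A^8 + 3*A^4 - 4 + 8*A^-4 - 10*A^-8 + 10*A^-12 - 10*A^-16 + 8*A^-20 - 5*A^-24 + 3*A^-28 - A^-32.
Substitute A = t^(-1/4), i.e. A^e → t^(-e/4): V(t) = -t^8 + 3*t^7 - 5*t^6 + 8*t^5 - 10*t^4 + 10*t^3 - 10*t^2 + 8*t - 4 + 3*t^-1 - t^-2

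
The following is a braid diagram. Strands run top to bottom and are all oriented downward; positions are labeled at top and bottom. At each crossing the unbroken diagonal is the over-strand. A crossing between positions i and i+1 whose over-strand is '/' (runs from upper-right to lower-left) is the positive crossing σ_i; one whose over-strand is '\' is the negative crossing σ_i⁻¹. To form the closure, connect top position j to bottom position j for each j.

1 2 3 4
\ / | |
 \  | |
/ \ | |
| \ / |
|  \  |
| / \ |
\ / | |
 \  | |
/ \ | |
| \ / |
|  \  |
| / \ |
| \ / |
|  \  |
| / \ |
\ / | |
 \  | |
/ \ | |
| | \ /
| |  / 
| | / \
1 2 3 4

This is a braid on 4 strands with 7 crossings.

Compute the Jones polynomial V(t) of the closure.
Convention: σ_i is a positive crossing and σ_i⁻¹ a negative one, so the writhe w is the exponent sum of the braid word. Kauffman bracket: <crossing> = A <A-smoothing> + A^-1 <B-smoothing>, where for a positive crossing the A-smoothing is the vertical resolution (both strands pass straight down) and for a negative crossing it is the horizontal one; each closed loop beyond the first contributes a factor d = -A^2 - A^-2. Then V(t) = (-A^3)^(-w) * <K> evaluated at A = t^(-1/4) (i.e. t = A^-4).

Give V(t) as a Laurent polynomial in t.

t^-2 + t^-4 - t^-5 + t^-6 - t^-7

Derivation:
Reading the diagram top to bottom ('/'-over between positions i,i+1 = s_i, '\'-over = s_i^-1): braid word = s1^-1 s2^-1 s1^-1 s2^-1 s2^-1 s1^-1 s3.
The presented braid s1^-1 s2^-1 s1^-1 s2^-1 s2^-1 s1^-1 s3 on 4 strands reduces by inverse Markov moves (closure unchanged at each step):
  Destabilize: the word has the form β·s3 where s3 occurs only as the final letter (β ∈ B_3); drop it and the last strand → 3 strands.
Reduced to β = s1^-1 s2^-1 s1^-1 s2^-1 s2^-1 s1^-1 on 3 strands, 6 crossings.
Compute on β:
Braid: s1^-1 s2^-1 s1^-1 s2^-1 s2^-1 s1^-1 on 3 strands, 6 crossings.
Writhe w = (#positive) - (#negative) = 0 - 6 = -6.
Enumerate smoothing states for the bracket polynomial. There are 2^6 = 64 states.
For each crossing: s=0 is the vertical smoothing, s=1 horizontal. Crossing k contributes A^(sign_k * (1 - 2*s_k)); loop factor d = -A^2 - A^-2.
Tabulate the states by total A-exponent and number of loops L (A-exp: L × count):
  A^6: L=3 ×1
  A^4: L=2 ×4, L=4 ×2
  A^2: L=1 ×4, L=3 ×11
  A^0: L=2 ×18, L=4 ×2
  A^-2: L=1 ×9, L=3 ×6
  A^-4: L=2 ×6
  A^-6: L=3 ×1
Each group contributes A^e * Σ count * d^(L-1):
Powers of d = -A^2 - A^-2: d^2 = A^4 + 2 + A^-4; d^3 = -A^6 - 3*A^2 - 3*A^-2 - A^-6.
  A^6 * (d^2) = A^10 + 2*A^6 + A^2
  A^4 * (4*d + 2*d^3) = -2*A^10 - 10*A^6 - 10*A^2 - 2*A^-2
  A^2 * (4 + 11*d^2) = 11*A^6 + 26*A^2 + 11*A^-2
  A^0 * (18*d + 2*d^3) = -2*A^6 - 24*A^2 - 24*A^-2 - 2*A^-6
  A^-2 * (9 + 6*d^2) = 6*A^2 + 21*A^-2 + 6*A^-6
  A^-4 * (6*d) = -6*A^-2 - 6*A^-6
  A^-6 * (d^2) = A^-2 + 2*A^-6 + A^-10
Summing the groups: <K> = -A^10 + A^6 - A^2 + A^-2 + A^-10
Normalise by the writhe: (-A^3)^(-w) = (-A^3)^(6) = A^18, so f(A) = A^18 * <K> = -A^28 + A^24 - A^20 + A^16 + A^8.
Substitute A = t^(-1/4), i.e. A^e → t^(-e/4): V(t) = t^-2 + t^-4 - t^-5 + t^-6 - t^-7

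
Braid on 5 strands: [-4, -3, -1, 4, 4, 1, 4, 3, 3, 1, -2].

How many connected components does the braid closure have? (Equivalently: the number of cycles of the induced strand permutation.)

Track the strand permutation on 5 strands, starting from identity.
  step 1: s4^-1 swaps positions 4,5 -> [1 2 3 5 4]
  step 2: s3^-1 swaps positions 3,4 -> [1 2 5 3 4]
  step 3: s1^-1 swaps positions 1,2 -> [2 1 5 3 4]
  step 4: s4 swaps positions 4,5 -> [2 1 5 4 3]
  step 5: s4 swaps positions 4,5 -> [2 1 5 3 4]
  step 6: s1 swaps positions 1,2 -> [1 2 5 3 4]
  step 7: s4 swaps positions 4,5 -> [1 2 5 4 3]
  step 8: s3 swaps positions 3,4 -> [1 2 4 5 3]
  step 9: s3 swaps positions 3,4 -> [1 2 5 4 3]
  step 10: s1 swaps positions 1,2 -> [2 1 5 4 3]
  step 11: s2^-1 swaps positions 2,3 -> [2 5 1 4 3]
Final permutation (position -> original strand): [2 5 1 4 3]
Closure components = cycle count of this permutation = 2.

Answer: 2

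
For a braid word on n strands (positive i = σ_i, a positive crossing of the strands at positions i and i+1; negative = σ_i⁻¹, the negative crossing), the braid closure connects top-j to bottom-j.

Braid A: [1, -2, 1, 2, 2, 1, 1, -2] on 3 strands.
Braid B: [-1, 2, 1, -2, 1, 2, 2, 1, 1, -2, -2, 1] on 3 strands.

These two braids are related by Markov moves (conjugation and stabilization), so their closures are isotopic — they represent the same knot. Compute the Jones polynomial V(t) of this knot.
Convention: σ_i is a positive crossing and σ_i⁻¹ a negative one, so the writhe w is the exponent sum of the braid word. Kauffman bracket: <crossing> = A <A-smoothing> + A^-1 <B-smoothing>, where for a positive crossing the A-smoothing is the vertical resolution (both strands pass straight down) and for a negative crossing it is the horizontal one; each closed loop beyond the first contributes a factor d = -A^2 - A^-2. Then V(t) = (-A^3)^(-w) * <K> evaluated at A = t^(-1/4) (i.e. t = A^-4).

Markov-equivalent braids have isotopic closures, hence identical knot invariants. Strip the Markov moves from each word to reach a common short braid β, then compute V(t) once on β.
Braid A: s1 s2^-1 s1 s2 s2 s1 s1 s2^-1 on 3 strands has no conjugating prefix/suffix or stabilization to strip; take β = s1 s2^-1 s1 s2 s2 s1 s1 s2^-1.
Braid B: s1^-1 s2 s1 s2^-1 s1 s2 s2 s1 s1 s2^-1 s2^-1 s1 on 3 strands reduces by inverse Markov moves (closure unchanged at each step):
  Deconjugate: the word is γ·β·γ⁻¹ with γ = s1^-1 s2 (prefix) and γ⁻¹ = s2^-1 s1 (suffix); strip both.
Reduced to β = s1 s2^-1 s1 s2 s2 s1 s1 s2^-1 on 3 strands, 8 crossings.
Both give the same β = s1 s2^-1 s1 s2 s2 s1 s1 s2^-1 on 3 strands, so one state sum suffices:
Braid: s1 s2^-1 s1 s2 s2 s1 s1 s2^-1 on 3 strands, 8 crossings.
Writhe w = (#positive) - (#negative) = 6 - 2 = 4.
Computing the Kauffman bracket via state sum. There are 2^8 = 256 states.
Each crossing splits two ways (0=vertical, 1=horizontal). The state's weight is A^(#A-smoothings - #B-smoothings) * d^(loops - 1).
Tabulate the states by total A-exponent and number of loops L (A-exp: L × count):
  A^8: L=3 ×1
  A^6: L=2 ×6, L=4 ×2
  A^4: L=1 ×11, L=3 ×16, L=5 ×1
  A^2: L=2 ×47, L=4 ×9
  A^0: L=1 ×26, L=3 ×43, L=5 ×1
  A^-2: L=2 ×41, L=4 ×15
  A^-4: L=3 ×26, L=5 ×2
  A^-6: L=4 ×8
  A^-8: L=5 ×1
Each group contributes A^e * Σ count * d^(L-1):
Powers of d = -A^2 - A^-2: d^2 = A^4 + 2 + A^-4; d^3 = -A^6 - 3*A^2 - 3*A^-2 - A^-6; d^4 = A^8 + 4*A^4 + 6 + 4*A^-4 + A^-8.
  A^8 * (d^2) = A^12 + 2*A^8 + A^4
  A^6 * (6*d + 2*d^3) = -2*A^12 - 12*A^8 - 12*A^4 - 2
  A^4 * (11 + 16*d^2 + d^4) = A^12 + 20*A^8 + 49*A^4 + 20 + A^-4
  A^2 * (47*d + 9*d^3) = -9*A^8 - 74*A^4 - 74 - 9*A^-4
  A^0 * (26 + 43*d^2 + d^4) = A^8 + 47*A^4 + 118 + 47*A^-4 + A^-8
  A^-2 * (41*d + 15*d^3) = -15*A^4 - 86 - 86*A^-4 - 15*A^-8
  A^-4 * (26*d^2 + 2*d^4) = 2*A^4 + 34 + 64*A^-4 + 34*A^-8 + 2*A^-12
  A^-6 * (8*d^3) = -8 - 24*A^-4 - 24*A^-8 - 8*A^-12
  A^-8 * (d^4) = 1 + 4*A^-4 + 6*A^-8 + 4*A^-12 + A^-16
Summing the groups: <K> = 2*A^8 - 2*A^4 + 3 - 3*A^-4 + 2*A^-8 - 2*A^-12 + A^-16
Normalise by the writhe: (-A^3)^(-w) = (-A^3)^(-4) = A^-12, so f(A) = A^-12 * <K> = 2*A^-4 - 2*A^-8 + 3*A^-12 - 3*A^-16 + 2*A^-20 - 2*A^-24 + A^-28.
Substitute A = t^(-1/4), i.e. A^e → t^(-e/4): V(t) = t^7 - 2*t^6 + 2*t^5 - 3*t^4 + 3*t^3 - 2*t^2 + 2*t

Answer: t^7 - 2*t^6 + 2*t^5 - 3*t^4 + 3*t^3 - 2*t^2 + 2*t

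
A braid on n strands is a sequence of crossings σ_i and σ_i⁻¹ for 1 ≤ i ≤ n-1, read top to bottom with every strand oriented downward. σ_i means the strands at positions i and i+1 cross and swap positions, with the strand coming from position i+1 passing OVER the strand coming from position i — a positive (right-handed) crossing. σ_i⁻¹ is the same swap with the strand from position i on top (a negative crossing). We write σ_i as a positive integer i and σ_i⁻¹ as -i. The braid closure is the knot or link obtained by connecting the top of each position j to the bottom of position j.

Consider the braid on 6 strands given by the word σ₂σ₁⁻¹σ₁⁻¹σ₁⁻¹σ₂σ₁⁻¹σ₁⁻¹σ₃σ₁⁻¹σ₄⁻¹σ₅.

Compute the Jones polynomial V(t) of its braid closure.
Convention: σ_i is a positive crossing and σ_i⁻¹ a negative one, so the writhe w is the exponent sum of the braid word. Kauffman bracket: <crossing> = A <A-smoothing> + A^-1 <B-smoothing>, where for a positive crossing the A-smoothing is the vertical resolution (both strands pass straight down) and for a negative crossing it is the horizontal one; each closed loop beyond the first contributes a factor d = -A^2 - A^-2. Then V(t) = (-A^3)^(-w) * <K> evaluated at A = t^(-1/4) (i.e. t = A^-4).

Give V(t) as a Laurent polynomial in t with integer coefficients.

1 - t^-1 + 3*t^-2 - 3*t^-3 + 3*t^-4 - 4*t^-5 + 3*t^-6 - 2*t^-7 + t^-8

Derivation:
The presented braid s2 s1^-1 s1^-1 s1^-1 s2 s1^-1 s1^-1 s3 s1^-1 s4^-1 s5 on 6 strands reduces by inverse Markov moves (closure unchanged at each step):
  Destabilize: the word has the form β·s5 where s5 occurs only as the final letter (β ∈ B_5); drop it and the last strand → 5 strands.
  Destabilize: the word has the form β·s4^-1 where s4^-1 occurs only as the final letter (β ∈ B_4); drop it and the last strand → 4 strands.
Reduced to β = s2 s1^-1 s1^-1 s1^-1 s2 s1^-1 s1^-1 s3 s1^-1 on 4 strands, 9 crossings.
Compute on β:
Braid: s2 s1^-1 s1^-1 s1^-1 s2 s1^-1 s1^-1 s3 s1^-1 on 4 strands, 9 crossings.
Writhe w = (#positive) - (#negative) = 3 - 6 = -3.
Computing the Kauffman bracket via state sum. There are 2^9 = 512 states.
Smooth each crossing (0=||, 1=⌣⌢); contribution A^(Σ sign_k(1-2s_k)) * d^(L-1).
Tabulate the states by total A-exponent and number of loops L (A-exp: L × count):
  A^9: L=8 ×1
  A^7: L=7 ×9
  A^5: L=6 ×36
  A^3: L=5 ×84
  A^1: L=4 ×126
  A^-1: L=3 ×124, L=5 ×2
  A^-3: L=2 ×75, L=4 ×9
  A^-5: L=1 ×21, L=3 ×15
  A^-7: L=2 ×8, L=4 ×1
  A^-9: L=3 ×1
Each group contributes A^e * Σ count * d^(L-1):
Powers of d = -A^2 - A^-2: d^2 = A^4 + 2 + A^-4; d^3 = -A^6 - 3*A^2 - 3*A^-2 - A^-6; d^4 = A^8 + 4*A^4 + 6 + 4*A^-4 + A^-8; d^5 = -A^10 - 5*A^6 - 10*A^2 - 10*A^-2 - 5*A^-6 - A^-10; d^6 = A^12 + 6*A^8 + 15*A^4 + 20 + 15*A^-4 + 6*A^-8 + A^-12; d^7 = -A^14 - 7*A^10 - 21*A^6 - 35*A^2 - 35*A^-2 - 21*A^-6 - 7*A^-10 - A^-14.
  A^9 * (d^7) = -A^23 - 7*A^19 - 21*A^15 - 35*A^11 - 35*A^7 - 21*A^3 - 7*A^-1 - A^-5
  A^7 * (9*d^6) = 9*A^19 + 54*A^15 + 135*A^11 + 180*A^7 + 135*A^3 + 54*A^-1 + 9*A^-5
  A^5 * (36*d^5) = -36*A^15 - 180*A^11 - 360*A^7 - 360*A^3 - 180*A^-1 - 36*A^-5
  A^3 * (84*d^4) = 84*A^11 + 336*A^7 + 504*A^3 + 336*A^-1 + 84*A^-5
  A^1 * (126*d^3) = -126*A^7 - 378*A^3 - 378*A^-1 - 126*A^-5
  A^-1 * (124*d^2 + 2*d^4) = 2*A^7 + 132*A^3 + 260*A^-1 + 132*A^-5 + 2*A^-9
  A^-3 * (75*d + 9*d^3) = -9*A^3 - 102*A^-1 - 102*A^-5 - 9*A^-9
  A^-5 * (21 + 15*d^2) = 15*A^-1 + 51*A^-5 + 15*A^-9
  A^-7 * (8*d + d^3) = -A^-1 - 11*A^-5 - 11*A^-9 - A^-13
  A^-9 * (d^2) = A^-5 + 2*A^-9 + A^-13
Summing the groups: <K> = -A^23 + 2*A^19 - 3*A^15 + 4*A^11 - 3*A^7 + 3*A^3 - 3*A^-1 + A^-5 - A^-9
Normalise by the writhe: (-A^3)^(-w) = (-A^3)^(3) = -A^9, so f(A) = -A^9 * <K> = A^32 - 2*A^28 + 3*A^24 - 4*A^20 + 3*A^16 - 3*A^12 + 3*A^8 - A^4 + 1.
Substitute A = t^(-1/4), i.e. A^e → t^(-e/4): V(t) = 1 - t^-1 + 3*t^-2 - 3*t^-3 + 3*t^-4 - 4*t^-5 + 3*t^-6 - 2*t^-7 + t^-8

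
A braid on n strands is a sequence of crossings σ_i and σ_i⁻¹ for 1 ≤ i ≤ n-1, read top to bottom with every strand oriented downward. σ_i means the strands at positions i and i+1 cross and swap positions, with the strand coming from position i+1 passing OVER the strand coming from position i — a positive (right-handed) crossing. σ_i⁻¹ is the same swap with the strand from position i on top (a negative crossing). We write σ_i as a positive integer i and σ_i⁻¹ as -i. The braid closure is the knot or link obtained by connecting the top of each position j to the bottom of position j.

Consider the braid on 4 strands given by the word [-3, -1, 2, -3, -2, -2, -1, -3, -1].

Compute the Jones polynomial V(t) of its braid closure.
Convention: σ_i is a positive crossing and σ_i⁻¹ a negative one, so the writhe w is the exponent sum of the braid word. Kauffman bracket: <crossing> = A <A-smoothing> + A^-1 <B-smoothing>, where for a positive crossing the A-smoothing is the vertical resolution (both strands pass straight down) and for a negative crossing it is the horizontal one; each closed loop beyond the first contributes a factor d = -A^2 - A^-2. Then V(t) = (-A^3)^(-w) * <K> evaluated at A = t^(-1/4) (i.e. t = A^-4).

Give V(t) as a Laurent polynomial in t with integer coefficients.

Braid: s3^-1 s1^-1 s2 s3^-1 s2^-1 s2^-1 s1^-1 s3^-1 s1^-1 on 4 strands, 9 crossings.
Writhe w = (#positive) - (#negative) = 1 - 8 = -7.
Computing the Kauffman bracket via state sum. There are 2^9 = 512 states.
Each crossing splits two ways (0=vertical, 1=horizontal). The state's weight is A^(#A-smoothings - #B-smoothings) * d^(loops - 1).
Tabulate the states by total A-exponent and number of loops L (A-exp: L × count):
  A^9: L=6 ×1
  A^7: L=5 ×9
  A^5: L=4 ×34, L=6 ×2
  A^3: L=3 ×67, L=5 ×17
  A^1: L=2 ×69, L=4 ×56, L=6 ×1
  A^-1: L=1 ×30, L=3 ×88, L=5 ×8
  A^-3: L=2 ×61, L=4 ×23
  A^-5: L=1 ×9, L=3 ×26, L=5 ×1
  A^-7: L=2 ×6, L=4 ×3
  A^-9: L=3 ×1
Each group contributes A^e * Σ count * d^(L-1):
Powers of d = -A^2 - A^-2: d^2 = A^4 + 2 + A^-4; d^3 = -A^6 - 3*A^2 - 3*A^-2 - A^-6; d^4 = A^8 + 4*A^4 + 6 + 4*A^-4 + A^-8; d^5 = -A^10 - 5*A^6 - 10*A^2 - 10*A^-2 - 5*A^-6 - A^-10.
  A^9 * (d^5) = -A^19 - 5*A^15 - 10*A^11 - 10*A^7 - 5*A^3 - A^-1
  A^7 * (9*d^4) = 9*A^15 + 36*A^11 + 54*A^7 + 36*A^3 + 9*A^-1
  A^5 * (34*d^3 + 2*d^5) = -2*A^15 - 44*A^11 - 122*A^7 - 122*A^3 - 44*A^-1 - 2*A^-5
  A^3 * (67*d^2 + 17*d^4) = 17*A^11 + 135*A^7 + 236*A^3 + 135*A^-1 + 17*A^-5
  A^1 * (69*d + 56*d^3 + d^5) = -A^11 - 61*A^7 - 247*A^3 - 247*A^-1 - 61*A^-5 - A^-9
  A^-1 * (30 + 88*d^2 + 8*d^4) = 8*A^7 + 120*A^3 + 254*A^-1 + 120*A^-5 + 8*A^-9
  A^-3 * (61*d + 23*d^3) = -23*A^3 - 130*A^-1 - 130*A^-5 - 23*A^-9
  A^-5 * (9 + 26*d^2 + d^4) = A^3 + 30*A^-1 + 67*A^-5 + 30*A^-9 + A^-13
  A^-7 * (6*d + 3*d^3) = -3*A^-1 - 15*A^-5 - 15*A^-9 - 3*A^-13
  A^-9 * (d^2) = A^-5 + 2*A^-9 + A^-13
Summing the groups: <K> = -A^19 + 2*A^15 - 2*A^11 + 4*A^7 - 4*A^3 + 3*A^-1 - 3*A^-5 + A^-9 - A^-13
Normalise by the writhe: (-A^3)^(-w) = (-A^3)^(7) = -A^21, so f(A) = -A^21 * <K> = A^40 - 2*A^36 + 2*A^32 - 4*A^28 + 4*A^24 - 3*A^20 + 3*A^16 - A^12 + A^8.
Substitute A = t^(-1/4), i.e. A^e → t^(-e/4): V(t) = t^-2 - t^-3 + 3*t^-4 - 3*t^-5 + 4*t^-6 - 4*t^-7 + 2*t^-8 - 2*t^-9 + t^-10

Answer: t^-2 - t^-3 + 3*t^-4 - 3*t^-5 + 4*t^-6 - 4*t^-7 + 2*t^-8 - 2*t^-9 + t^-10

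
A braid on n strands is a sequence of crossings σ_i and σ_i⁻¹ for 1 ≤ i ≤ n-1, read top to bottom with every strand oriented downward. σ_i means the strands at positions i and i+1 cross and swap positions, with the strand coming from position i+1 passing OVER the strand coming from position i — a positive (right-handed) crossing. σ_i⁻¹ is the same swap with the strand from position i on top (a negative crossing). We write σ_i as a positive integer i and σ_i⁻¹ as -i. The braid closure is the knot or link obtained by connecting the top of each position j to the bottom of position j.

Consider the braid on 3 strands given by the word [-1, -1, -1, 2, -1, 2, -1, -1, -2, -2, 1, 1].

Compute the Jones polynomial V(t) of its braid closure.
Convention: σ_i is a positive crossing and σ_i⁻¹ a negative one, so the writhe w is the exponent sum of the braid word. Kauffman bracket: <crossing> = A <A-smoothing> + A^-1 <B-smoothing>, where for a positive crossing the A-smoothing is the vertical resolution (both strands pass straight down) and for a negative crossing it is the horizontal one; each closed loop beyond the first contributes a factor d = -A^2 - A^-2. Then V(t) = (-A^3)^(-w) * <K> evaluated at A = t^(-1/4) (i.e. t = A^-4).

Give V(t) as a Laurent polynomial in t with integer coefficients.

2*t^-1 - 2*t^-2 + 3*t^-3 - 3*t^-4 + 2*t^-5 - 2*t^-6 + t^-7

Derivation:
The presented braid s1^-1 s1^-1 s1^-1 s2 s1^-1 s2 s1^-1 s1^-1 s2^-1 s2^-1 s1 s1 on 3 strands reduces by inverse Markov moves (closure unchanged at each step):
  Deconjugate: the word is γ·β·γ⁻¹ with γ = s1^-1 s1^-1 (prefix) and γ⁻¹ = s1 s1 (suffix); strip both.
Reduced to β = s1^-1 s2 s1^-1 s2 s1^-1 s1^-1 s2^-1 s2^-1 on 3 strands, 8 crossings.
Compute on β:
Braid: s1^-1 s2 s1^-1 s2 s1^-1 s1^-1 s2^-1 s2^-1 on 3 strands, 8 crossings.
Writhe w = (#positive) - (#negative) = 2 - 6 = -4.
State-sum expansion of <K>. There are 2^8 = 256 states.
For each crossing: s=0 is the vertical smoothing, s=1 horizontal. Crossing k contributes A^(sign_k * (1 - 2*s_k)); loop factor d = -A^2 - A^-2.
Tabulate the states by total A-exponent and number of loops L (A-exp: L × count):
  A^8: L=5 ×1
  A^6: L=4 ×8
  A^4: L=3 ×26, L=5 ×2
  A^2: L=2 ×41, L=4 ×15
  A^0: L=1 ×26, L=3 ×43, L=5 ×1
  A^-2: L=2 ×47, L=4 ×9
  A^-4: L=1 ×11, L=3 ×16, L=5 ×1
  A^-6: L=2 ×6, L=4 ×2
  A^-8: L=3 ×1
Each group contributes A^e * Σ count * d^(L-1):
Powers of d = -A^2 - A^-2: d^2 = A^4 + 2 + A^-4; d^3 = -A^6 - 3*A^2 - 3*A^-2 - A^-6; d^4 = A^8 + 4*A^4 + 6 + 4*A^-4 + A^-8.
  A^8 * (d^4) = A^16 + 4*A^12 + 6*A^8 + 4*A^4 + 1
  A^6 * (8*d^3) = -8*A^12 - 24*A^8 - 24*A^4 - 8
  A^4 * (26*d^2 + 2*d^4) = 2*A^12 + 34*A^8 + 64*A^4 + 34 + 2*A^-4
  A^2 * (41*d + 15*d^3) = -15*A^8 - 86*A^4 - 86 - 15*A^-4
  A^0 * (26 + 43*d^2 + d^4) = A^8 + 47*A^4 + 118 + 47*A^-4 + A^-8
  A^-2 * (47*d + 9*d^3) = -9*A^4 - 74 - 74*A^-4 - 9*A^-8
  A^-4 * (11 + 16*d^2 + d^4) = A^4 + 20 + 49*A^-4 + 20*A^-8 + A^-12
  A^-6 * (6*d + 2*d^3) = -2 - 12*A^-4 - 12*A^-8 - 2*A^-12
  A^-8 * (d^2) = A^-4 + 2*A^-8 + A^-12
Summing the groups: <K> = A^16 - 2*A^12 + 2*A^8 - 3*A^4 + 3 - 2*A^-4 + 2*A^-8
Normalise by the writhe: (-A^3)^(-w) = (-A^3)^(4) = A^12, so f(A) = A^12 * <K> = A^28 - 2*A^24 + 2*A^20 - 3*A^16 + 3*A^12 - 2*A^8 + 2*A^4.
Substitute A = t^(-1/4), i.e. A^e → t^(-e/4): V(t) = 2*t^-1 - 2*t^-2 + 3*t^-3 - 3*t^-4 + 2*t^-5 - 2*t^-6 + t^-7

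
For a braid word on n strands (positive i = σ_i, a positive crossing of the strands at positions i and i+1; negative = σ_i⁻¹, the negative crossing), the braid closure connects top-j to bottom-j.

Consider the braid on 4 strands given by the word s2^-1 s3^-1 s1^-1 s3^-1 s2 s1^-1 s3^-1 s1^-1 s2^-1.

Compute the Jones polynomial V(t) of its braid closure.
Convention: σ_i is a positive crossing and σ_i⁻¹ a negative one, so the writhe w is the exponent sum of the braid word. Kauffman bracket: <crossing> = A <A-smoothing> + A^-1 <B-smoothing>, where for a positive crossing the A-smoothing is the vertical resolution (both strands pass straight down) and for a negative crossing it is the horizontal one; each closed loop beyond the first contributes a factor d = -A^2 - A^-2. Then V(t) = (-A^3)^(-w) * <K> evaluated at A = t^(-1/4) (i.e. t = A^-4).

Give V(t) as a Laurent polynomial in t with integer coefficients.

t^-2 - 2*t^-3 + 5*t^-4 - 5*t^-5 + 6*t^-6 - 6*t^-7 + 4*t^-8 - 3*t^-9 + t^-10

Derivation:
Braid: s2^-1 s3^-1 s1^-1 s3^-1 s2 s1^-1 s3^-1 s1^-1 s2^-1 on 4 strands, 9 crossings.
Writhe w = (#positive) - (#negative) = 1 - 8 = -7.
Computing the Kauffman bracket via state sum. There are 2^9 = 512 states.
For each crossing: s=0 is the vertical smoothing, s=1 horizontal. Crossing k contributes A^(sign_k * (1 - 2*s_k)); loop factor d = -A^2 - A^-2.
Tabulate the states by total A-exponent and number of loops L (A-exp: L × count):
  A^9: L=6 ×1
  A^7: L=5 ×9
  A^5: L=4 ×35, L=6 ×1
  A^3: L=3 ×74, L=5 ×10
  A^1: L=2 ×85, L=4 ×41
  A^-1: L=1 ×42, L=3 ×80, L=5 ×4
  A^-3: L=2 ×65, L=4 ×19
  A^-5: L=1 ×9, L=3 ×26, L=5 ×1
  A^-7: L=2 ×6, L=4 ×3
  A^-9: L=3 ×1
Each group contributes A^e * Σ count * d^(L-1):
Powers of d = -A^2 - A^-2: d^2 = A^4 + 2 + A^-4; d^3 = -A^6 - 3*A^2 - 3*A^-2 - A^-6; d^4 = A^8 + 4*A^4 + 6 + 4*A^-4 + A^-8; d^5 = -A^10 - 5*A^6 - 10*A^2 - 10*A^-2 - 5*A^-6 - A^-10.
  A^9 * (d^5) = -A^19 - 5*A^15 - 10*A^11 - 10*A^7 - 5*A^3 - A^-1
  A^7 * (9*d^4) = 9*A^15 + 36*A^11 + 54*A^7 + 36*A^3 + 9*A^-1
  A^5 * (35*d^3 + d^5) = -A^15 - 40*A^11 - 115*A^7 - 115*A^3 - 40*A^-1 - A^-5
  A^3 * (74*d^2 + 10*d^4) = 10*A^11 + 114*A^7 + 208*A^3 + 114*A^-1 + 10*A^-5
  A^1 * (85*d + 41*d^3) = -41*A^7 - 208*A^3 - 208*A^-1 - 41*A^-5
  A^-1 * (42 + 80*d^2 + 4*d^4) = 4*A^7 + 96*A^3 + 226*A^-1 + 96*A^-5 + 4*A^-9
  A^-3 * (65*d + 19*d^3) = -19*A^3 - 122*A^-1 - 122*A^-5 - 19*A^-9
  A^-5 * (9 + 26*d^2 + d^4) = A^3 + 30*A^-1 + 67*A^-5 + 30*A^-9 + A^-13
  A^-7 * (6*d + 3*d^3) = -3*A^-1 - 15*A^-5 - 15*A^-9 - 3*A^-13
  A^-9 * (d^2) = A^-5 + 2*A^-9 + A^-13
Summing the groups: <K> = -A^19 + 3*A^15 - 4*A^11 + 6*A^7 - 6*A^3 + 5*A^-1 - 5*A^-5 + 2*A^-9 - A^-13
Normalise by the writhe: (-A^3)^(-w) = (-A^3)^(7) = -A^21, so f(A) = -A^21 * <K> = A^40 - 3*A^36 + 4*A^32 - 6*A^28 + 6*A^24 - 5*A^20 + 5*A^16 - 2*A^12 + A^8.
Substitute A = t^(-1/4), i.e. A^e → t^(-e/4): V(t) = t^-2 - 2*t^-3 + 5*t^-4 - 5*t^-5 + 6*t^-6 - 6*t^-7 + 4*t^-8 - 3*t^-9 + t^-10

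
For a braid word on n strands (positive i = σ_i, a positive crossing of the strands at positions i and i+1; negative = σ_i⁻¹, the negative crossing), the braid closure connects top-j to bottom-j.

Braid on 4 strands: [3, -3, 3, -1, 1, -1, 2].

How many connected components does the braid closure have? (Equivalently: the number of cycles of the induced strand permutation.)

Track the strand permutation on 4 strands, starting from identity.
  step 1: s3 swaps positions 3,4 -> [1 2 4 3]
  step 2: s3^-1 swaps positions 3,4 -> [1 2 3 4]
  step 3: s3 swaps positions 3,4 -> [1 2 4 3]
  step 4: s1^-1 swaps positions 1,2 -> [2 1 4 3]
  step 5: s1 swaps positions 1,2 -> [1 2 4 3]
  step 6: s1^-1 swaps positions 1,2 -> [2 1 4 3]
  step 7: s2 swaps positions 2,3 -> [2 4 1 3]
Final permutation (position -> original strand): [2 4 1 3]
Closure components = cycle count of this permutation = 1.

Answer: 1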